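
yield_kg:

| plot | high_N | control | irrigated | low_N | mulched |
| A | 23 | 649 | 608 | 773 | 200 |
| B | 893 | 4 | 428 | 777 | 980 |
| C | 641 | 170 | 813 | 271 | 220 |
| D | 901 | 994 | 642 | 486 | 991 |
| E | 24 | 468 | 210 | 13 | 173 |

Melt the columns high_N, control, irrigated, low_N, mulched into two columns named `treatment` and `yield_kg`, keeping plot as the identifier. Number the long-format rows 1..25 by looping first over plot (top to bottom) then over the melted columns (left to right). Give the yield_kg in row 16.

25 rows total (5 × 5). Row 16: index ⌊(16-1)/5⌋ = 3 into plot → D; (16-1) mod 5 = 0 into the melted columns → high_N.
So row 16 is (D, high_N, 901); yield_kg = 901.

901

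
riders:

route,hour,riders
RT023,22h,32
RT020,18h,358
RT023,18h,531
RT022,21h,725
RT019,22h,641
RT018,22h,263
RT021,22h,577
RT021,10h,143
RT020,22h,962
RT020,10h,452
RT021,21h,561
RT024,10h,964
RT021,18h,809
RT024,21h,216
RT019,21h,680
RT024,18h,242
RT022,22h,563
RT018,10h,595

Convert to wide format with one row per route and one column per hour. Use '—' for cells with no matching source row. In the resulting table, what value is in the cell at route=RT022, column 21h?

725

The long row with route=RT022, hour=21h has riders=725.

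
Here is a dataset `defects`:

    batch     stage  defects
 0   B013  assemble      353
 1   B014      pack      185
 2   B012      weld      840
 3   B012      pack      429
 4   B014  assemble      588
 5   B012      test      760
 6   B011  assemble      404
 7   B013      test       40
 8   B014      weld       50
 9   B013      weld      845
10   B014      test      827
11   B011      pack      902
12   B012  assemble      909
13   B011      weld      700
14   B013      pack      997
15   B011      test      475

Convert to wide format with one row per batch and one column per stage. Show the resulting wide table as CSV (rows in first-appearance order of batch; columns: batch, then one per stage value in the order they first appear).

Columns: batch plus the 4 distinct stage values (assemble, pack, weld, test).
For example, row B013 column assemble takes defects=353 from the long row (B013, assemble).

batch,assemble,pack,weld,test
B013,353,997,845,40
B014,588,185,50,827
B012,909,429,840,760
B011,404,902,700,475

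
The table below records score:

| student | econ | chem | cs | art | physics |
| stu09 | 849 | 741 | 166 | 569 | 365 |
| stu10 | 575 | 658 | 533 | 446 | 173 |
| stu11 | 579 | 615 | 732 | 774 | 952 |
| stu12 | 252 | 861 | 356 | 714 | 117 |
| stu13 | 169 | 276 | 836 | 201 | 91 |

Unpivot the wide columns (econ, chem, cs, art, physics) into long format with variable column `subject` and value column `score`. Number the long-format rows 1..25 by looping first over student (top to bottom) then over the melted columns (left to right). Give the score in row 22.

25 rows total (5 × 5). Row 22: index ⌊(22-1)/5⌋ = 4 into student → stu13; (22-1) mod 5 = 1 into the melted columns → chem.
So row 22 is (stu13, chem, 276); score = 276.

276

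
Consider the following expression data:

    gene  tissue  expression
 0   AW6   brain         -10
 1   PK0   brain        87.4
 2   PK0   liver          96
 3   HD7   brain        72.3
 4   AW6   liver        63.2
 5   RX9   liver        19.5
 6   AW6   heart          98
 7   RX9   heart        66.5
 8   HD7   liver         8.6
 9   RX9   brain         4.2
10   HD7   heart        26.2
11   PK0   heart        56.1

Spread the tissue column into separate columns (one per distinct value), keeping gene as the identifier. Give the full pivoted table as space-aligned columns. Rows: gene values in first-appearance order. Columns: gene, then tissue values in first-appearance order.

gene  brain  liver  heart
AW6   -10    63.2   98   
PK0   87.4   96     56.1 
HD7   72.3   8.6    26.2 
RX9   4.2    19.5   66.5 

Columns: gene plus the 3 distinct tissue values (brain, liver, heart).
For example, row AW6 column brain takes expression=-10 from the long row (AW6, brain).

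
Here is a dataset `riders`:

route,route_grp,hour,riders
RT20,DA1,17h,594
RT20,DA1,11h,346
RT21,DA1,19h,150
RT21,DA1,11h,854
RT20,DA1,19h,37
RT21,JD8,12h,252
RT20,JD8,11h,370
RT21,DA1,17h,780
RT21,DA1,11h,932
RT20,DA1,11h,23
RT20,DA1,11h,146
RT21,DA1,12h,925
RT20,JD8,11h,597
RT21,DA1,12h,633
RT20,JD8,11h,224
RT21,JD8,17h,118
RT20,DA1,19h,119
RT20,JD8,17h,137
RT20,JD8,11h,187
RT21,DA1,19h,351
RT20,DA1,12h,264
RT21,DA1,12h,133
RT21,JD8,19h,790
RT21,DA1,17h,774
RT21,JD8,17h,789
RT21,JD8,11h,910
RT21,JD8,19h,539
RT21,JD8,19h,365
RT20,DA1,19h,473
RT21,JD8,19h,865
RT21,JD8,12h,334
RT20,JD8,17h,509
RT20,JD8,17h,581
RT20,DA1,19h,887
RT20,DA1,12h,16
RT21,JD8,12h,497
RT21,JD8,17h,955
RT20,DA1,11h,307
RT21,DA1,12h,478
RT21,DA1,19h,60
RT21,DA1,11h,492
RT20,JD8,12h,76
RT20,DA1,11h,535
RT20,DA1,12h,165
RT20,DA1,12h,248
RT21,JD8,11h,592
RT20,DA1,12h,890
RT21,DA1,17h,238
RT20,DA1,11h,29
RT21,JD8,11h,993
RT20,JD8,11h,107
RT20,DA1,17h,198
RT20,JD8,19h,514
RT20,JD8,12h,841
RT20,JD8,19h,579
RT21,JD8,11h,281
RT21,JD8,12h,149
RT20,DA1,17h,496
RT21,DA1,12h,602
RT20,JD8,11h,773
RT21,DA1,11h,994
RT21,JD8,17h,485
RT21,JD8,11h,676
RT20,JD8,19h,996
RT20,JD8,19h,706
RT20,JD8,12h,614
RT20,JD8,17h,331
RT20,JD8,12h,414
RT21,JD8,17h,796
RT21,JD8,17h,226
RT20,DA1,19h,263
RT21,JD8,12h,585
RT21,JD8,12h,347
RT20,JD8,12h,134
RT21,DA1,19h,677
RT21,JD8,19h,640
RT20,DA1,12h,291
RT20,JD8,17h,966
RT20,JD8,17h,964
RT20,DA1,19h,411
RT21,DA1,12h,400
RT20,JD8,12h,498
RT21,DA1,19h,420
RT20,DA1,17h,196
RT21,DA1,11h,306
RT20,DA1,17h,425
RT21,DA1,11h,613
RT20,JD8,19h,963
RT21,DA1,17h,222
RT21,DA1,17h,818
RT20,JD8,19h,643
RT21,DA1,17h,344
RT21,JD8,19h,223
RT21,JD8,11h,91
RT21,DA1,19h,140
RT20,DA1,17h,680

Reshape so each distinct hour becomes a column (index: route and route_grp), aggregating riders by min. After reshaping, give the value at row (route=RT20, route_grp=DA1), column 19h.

Rows with route=RT20, route_grp=DA1 and hour=19h: riders values are 37, 119, 473, 887, 263, 411.
min(37, 119, 473, 887, 263, 411) = 37.

37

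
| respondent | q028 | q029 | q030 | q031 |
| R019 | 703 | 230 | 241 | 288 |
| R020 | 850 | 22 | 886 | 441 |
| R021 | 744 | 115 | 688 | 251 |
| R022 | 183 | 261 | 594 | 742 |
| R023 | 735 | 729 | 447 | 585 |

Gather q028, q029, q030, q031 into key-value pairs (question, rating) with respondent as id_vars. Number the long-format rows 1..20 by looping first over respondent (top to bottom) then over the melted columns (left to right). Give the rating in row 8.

20 rows total (5 × 4). Row 8: index ⌊(8-1)/4⌋ = 1 into respondent → R020; (8-1) mod 4 = 3 into the melted columns → q031.
So row 8 is (R020, q031, 441); rating = 441.

441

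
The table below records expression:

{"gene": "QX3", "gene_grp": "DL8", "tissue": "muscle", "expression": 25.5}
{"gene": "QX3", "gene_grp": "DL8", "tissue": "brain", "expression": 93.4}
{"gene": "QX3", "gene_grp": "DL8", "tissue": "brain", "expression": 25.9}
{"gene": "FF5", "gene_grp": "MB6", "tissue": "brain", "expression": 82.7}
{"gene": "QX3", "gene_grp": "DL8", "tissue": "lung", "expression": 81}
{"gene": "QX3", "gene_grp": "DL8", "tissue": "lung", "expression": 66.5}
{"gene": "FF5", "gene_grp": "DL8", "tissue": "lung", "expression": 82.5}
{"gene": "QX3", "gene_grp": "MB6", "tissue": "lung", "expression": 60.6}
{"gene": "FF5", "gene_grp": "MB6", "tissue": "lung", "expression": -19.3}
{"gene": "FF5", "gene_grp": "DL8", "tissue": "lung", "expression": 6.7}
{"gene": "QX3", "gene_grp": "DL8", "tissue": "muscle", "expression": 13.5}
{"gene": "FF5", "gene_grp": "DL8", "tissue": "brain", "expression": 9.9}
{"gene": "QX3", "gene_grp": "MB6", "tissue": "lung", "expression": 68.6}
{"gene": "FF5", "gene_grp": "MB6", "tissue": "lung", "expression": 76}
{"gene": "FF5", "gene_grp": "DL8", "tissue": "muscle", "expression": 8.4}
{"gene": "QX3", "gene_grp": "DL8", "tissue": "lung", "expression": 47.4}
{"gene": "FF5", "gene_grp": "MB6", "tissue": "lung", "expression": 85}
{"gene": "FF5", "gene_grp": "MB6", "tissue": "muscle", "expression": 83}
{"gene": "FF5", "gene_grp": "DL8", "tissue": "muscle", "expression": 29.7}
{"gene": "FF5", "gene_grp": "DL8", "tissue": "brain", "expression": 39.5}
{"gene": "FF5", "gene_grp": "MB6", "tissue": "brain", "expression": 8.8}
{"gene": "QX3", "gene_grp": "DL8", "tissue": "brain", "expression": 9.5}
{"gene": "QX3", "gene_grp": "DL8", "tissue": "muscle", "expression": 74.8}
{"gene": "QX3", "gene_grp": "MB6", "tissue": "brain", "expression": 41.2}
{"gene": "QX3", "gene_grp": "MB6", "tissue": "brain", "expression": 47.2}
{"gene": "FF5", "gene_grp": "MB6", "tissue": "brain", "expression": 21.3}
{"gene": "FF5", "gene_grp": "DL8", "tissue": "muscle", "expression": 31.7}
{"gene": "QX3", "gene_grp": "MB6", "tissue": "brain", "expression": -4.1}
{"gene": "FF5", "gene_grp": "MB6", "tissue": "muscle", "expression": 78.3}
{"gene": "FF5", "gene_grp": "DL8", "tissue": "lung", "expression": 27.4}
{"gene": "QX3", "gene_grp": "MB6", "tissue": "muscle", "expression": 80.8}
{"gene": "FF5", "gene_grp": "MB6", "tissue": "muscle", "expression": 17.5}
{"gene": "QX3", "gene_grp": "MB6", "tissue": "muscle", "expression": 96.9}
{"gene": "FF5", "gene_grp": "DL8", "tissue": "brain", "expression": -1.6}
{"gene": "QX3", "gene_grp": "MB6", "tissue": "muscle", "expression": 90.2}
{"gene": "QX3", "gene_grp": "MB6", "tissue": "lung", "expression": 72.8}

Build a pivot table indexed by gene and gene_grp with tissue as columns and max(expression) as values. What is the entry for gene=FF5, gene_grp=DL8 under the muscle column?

31.7

Rows with gene=FF5, gene_grp=DL8 and tissue=muscle: expression values are 8.4, 29.7, 31.7.
max(8.4, 29.7, 31.7) = 31.7.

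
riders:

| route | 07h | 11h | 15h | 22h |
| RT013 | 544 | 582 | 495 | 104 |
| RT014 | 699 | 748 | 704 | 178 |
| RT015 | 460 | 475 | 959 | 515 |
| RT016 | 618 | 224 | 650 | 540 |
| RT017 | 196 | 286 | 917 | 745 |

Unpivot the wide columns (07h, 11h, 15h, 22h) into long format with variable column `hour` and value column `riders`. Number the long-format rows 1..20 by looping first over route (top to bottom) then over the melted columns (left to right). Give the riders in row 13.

20 rows total (5 × 4). Row 13: index ⌊(13-1)/4⌋ = 3 into route → RT016; (13-1) mod 4 = 0 into the melted columns → 07h.
So row 13 is (RT016, 07h, 618); riders = 618.

618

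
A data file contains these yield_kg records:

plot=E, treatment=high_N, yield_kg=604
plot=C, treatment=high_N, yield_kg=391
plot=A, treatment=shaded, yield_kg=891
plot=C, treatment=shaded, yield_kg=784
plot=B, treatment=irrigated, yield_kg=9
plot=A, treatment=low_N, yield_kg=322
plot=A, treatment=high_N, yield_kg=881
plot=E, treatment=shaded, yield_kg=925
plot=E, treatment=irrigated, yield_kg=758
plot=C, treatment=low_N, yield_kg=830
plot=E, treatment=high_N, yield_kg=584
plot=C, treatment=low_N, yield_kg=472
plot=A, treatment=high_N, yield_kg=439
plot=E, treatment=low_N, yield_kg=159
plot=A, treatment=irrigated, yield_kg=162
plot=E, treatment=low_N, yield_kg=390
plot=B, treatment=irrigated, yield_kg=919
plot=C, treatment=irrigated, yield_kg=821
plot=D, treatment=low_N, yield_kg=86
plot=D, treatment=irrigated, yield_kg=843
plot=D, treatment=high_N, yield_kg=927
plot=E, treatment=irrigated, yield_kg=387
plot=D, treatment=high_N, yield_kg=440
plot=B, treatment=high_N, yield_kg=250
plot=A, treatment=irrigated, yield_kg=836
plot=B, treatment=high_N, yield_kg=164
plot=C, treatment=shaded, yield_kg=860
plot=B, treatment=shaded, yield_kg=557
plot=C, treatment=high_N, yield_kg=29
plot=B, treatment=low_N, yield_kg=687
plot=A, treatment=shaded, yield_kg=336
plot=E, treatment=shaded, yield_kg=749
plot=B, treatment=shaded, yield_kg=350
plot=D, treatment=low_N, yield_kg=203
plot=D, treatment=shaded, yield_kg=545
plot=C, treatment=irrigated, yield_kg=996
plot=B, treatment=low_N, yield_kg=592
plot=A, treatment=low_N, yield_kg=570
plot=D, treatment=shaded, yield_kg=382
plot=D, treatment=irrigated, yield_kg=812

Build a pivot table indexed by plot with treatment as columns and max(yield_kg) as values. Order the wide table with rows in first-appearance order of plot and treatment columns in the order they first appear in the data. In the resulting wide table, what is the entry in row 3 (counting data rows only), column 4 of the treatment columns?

570

With rows in first-appearance order of plot, row 3 is plot=A. treatment columns in first-appearance order: high_N, shaded, irrigated, low_N; column 4 is low_N.
Long rows with plot=A, treatment=low_N: max(322, 570) = 570.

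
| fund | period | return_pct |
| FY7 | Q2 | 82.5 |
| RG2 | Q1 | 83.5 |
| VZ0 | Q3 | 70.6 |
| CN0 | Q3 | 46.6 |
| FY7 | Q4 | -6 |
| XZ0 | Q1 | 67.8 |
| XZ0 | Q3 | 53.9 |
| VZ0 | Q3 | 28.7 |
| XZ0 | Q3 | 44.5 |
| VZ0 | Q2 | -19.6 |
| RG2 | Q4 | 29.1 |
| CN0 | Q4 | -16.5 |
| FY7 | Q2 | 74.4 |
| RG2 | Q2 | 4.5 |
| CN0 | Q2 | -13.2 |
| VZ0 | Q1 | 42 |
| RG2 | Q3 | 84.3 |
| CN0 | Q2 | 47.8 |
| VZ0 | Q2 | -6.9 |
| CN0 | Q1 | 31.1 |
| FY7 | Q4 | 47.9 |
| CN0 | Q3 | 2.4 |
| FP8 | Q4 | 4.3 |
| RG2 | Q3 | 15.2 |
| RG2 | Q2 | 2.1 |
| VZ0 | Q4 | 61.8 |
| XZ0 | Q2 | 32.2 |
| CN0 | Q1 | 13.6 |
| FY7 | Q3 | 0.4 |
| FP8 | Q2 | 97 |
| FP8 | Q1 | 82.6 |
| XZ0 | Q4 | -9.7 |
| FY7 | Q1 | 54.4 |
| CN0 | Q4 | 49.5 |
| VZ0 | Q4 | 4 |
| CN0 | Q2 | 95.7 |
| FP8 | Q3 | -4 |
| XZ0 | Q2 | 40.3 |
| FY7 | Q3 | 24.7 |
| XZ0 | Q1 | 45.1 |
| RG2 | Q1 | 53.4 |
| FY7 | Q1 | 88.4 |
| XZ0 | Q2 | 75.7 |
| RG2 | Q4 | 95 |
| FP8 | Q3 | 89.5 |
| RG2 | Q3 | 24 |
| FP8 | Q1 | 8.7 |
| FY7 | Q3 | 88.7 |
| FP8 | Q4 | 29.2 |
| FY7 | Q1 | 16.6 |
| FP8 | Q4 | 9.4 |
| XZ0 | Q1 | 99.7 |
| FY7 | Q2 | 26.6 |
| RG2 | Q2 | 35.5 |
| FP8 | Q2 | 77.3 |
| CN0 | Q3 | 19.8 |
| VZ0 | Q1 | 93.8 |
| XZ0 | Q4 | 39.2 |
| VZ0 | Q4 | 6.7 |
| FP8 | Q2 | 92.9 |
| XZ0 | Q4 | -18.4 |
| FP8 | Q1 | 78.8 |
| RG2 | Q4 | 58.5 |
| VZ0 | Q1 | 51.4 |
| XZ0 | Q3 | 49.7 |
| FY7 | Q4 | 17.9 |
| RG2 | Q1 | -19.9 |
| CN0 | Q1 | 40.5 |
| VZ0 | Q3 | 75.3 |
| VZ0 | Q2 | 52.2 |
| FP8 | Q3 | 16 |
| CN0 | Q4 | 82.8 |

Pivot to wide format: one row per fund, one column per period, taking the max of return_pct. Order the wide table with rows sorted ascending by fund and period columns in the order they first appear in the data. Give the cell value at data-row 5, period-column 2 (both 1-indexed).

93.8

With rows sorted ascending by fund, row 5 is fund=VZ0. period columns in first-appearance order: Q2, Q1, Q3, Q4; column 2 is Q1.
Long rows with fund=VZ0, period=Q1: max(42, 93.8, 51.4) = 93.8.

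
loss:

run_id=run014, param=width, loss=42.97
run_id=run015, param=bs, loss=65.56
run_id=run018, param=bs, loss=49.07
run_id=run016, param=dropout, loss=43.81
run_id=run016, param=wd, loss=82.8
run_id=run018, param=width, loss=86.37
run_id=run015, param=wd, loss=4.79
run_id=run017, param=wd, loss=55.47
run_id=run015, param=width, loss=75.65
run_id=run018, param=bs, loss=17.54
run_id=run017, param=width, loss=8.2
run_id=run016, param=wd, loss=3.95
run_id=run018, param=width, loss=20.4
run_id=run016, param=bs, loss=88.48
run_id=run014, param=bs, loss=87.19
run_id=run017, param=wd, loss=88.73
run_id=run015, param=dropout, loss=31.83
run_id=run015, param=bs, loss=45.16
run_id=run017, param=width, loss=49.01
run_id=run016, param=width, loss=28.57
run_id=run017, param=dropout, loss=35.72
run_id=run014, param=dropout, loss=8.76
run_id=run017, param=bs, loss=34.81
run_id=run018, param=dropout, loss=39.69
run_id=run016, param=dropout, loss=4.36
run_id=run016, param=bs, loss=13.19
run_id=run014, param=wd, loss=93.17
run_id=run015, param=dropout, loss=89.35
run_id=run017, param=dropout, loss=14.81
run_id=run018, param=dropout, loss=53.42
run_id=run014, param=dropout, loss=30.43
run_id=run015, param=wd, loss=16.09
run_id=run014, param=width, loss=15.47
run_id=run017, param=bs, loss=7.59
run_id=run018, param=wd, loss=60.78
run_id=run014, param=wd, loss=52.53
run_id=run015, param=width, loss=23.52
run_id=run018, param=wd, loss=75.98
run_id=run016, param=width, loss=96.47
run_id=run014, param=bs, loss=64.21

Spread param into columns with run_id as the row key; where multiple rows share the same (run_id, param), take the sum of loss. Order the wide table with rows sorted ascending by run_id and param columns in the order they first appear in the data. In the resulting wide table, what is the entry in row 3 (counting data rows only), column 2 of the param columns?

With rows sorted ascending by run_id, row 3 is run_id=run016. param columns in first-appearance order: width, bs, dropout, wd; column 2 is bs.
Long rows with run_id=run016, param=bs: 88.48 + 13.19 = 101.67.

101.67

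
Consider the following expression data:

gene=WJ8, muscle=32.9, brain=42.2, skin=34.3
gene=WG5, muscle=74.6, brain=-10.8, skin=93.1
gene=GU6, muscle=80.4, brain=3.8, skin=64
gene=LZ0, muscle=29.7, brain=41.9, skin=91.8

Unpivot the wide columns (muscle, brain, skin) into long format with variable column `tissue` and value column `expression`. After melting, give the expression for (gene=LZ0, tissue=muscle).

Unpivoting turns each (gene, wide-column) pair into one long row.
The wide cell at row LZ0, column muscle holds 29.7, so the long row (LZ0, muscle) has expression=29.7.

29.7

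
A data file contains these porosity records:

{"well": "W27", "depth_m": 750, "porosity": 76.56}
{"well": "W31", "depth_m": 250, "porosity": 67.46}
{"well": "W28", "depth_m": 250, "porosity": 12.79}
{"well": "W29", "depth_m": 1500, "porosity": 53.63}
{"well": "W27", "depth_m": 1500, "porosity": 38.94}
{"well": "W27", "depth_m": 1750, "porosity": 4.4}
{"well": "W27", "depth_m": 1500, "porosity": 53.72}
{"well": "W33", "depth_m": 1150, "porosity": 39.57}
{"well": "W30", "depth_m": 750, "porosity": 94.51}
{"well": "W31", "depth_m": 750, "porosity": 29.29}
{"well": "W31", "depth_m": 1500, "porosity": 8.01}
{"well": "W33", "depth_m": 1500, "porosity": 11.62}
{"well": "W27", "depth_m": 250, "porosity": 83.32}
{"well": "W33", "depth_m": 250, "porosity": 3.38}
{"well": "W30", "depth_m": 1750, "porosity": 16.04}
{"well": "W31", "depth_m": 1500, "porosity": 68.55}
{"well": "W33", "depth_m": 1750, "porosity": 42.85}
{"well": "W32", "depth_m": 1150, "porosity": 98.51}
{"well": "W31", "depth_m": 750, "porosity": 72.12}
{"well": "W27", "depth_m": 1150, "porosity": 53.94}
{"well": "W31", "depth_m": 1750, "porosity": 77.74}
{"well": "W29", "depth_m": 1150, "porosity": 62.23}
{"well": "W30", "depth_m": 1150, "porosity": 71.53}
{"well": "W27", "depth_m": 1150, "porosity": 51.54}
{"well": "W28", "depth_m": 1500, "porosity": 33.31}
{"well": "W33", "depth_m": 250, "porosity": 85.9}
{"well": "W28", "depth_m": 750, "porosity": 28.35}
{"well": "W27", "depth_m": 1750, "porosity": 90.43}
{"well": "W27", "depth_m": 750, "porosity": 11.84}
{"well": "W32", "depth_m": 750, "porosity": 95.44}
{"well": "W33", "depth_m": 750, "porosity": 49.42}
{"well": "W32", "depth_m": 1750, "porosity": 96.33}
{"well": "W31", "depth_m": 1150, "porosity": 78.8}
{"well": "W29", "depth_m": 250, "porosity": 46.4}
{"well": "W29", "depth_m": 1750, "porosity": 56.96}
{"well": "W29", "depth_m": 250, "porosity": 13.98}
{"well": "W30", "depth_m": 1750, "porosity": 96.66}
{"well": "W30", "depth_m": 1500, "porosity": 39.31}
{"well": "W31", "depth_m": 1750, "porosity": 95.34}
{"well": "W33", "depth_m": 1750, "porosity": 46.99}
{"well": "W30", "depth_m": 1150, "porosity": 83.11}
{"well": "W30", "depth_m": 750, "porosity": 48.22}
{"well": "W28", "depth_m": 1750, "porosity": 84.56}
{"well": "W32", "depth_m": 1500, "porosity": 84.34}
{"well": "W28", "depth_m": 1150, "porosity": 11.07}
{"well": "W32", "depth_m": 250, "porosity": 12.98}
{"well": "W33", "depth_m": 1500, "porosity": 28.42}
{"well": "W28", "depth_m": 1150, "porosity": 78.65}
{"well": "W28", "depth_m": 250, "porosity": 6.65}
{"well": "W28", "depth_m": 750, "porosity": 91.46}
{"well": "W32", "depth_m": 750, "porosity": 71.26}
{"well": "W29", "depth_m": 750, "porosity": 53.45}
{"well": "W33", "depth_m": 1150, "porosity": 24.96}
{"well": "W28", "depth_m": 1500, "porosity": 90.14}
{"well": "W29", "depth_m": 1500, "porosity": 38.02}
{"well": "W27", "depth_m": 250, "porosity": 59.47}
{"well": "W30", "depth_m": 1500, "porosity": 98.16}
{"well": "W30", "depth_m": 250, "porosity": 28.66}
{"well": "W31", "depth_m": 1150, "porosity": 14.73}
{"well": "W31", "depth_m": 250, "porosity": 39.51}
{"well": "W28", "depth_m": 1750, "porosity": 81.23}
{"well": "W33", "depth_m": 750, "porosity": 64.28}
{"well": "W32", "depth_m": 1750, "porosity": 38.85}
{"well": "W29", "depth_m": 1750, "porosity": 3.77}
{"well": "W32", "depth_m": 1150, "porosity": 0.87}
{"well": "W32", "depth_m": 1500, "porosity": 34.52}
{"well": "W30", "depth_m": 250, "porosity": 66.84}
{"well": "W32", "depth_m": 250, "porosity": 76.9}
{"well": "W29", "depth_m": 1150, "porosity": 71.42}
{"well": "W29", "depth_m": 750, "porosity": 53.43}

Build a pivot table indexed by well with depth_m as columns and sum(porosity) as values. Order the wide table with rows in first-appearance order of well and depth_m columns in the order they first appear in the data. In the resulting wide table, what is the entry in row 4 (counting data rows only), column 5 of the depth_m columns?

133.65

With rows in first-appearance order of well, row 4 is well=W29. depth_m columns in first-appearance order: 750, 250, 1500, 1750, 1150; column 5 is 1150.
Long rows with well=W29, depth_m=1150: 62.23 + 71.42 = 133.65.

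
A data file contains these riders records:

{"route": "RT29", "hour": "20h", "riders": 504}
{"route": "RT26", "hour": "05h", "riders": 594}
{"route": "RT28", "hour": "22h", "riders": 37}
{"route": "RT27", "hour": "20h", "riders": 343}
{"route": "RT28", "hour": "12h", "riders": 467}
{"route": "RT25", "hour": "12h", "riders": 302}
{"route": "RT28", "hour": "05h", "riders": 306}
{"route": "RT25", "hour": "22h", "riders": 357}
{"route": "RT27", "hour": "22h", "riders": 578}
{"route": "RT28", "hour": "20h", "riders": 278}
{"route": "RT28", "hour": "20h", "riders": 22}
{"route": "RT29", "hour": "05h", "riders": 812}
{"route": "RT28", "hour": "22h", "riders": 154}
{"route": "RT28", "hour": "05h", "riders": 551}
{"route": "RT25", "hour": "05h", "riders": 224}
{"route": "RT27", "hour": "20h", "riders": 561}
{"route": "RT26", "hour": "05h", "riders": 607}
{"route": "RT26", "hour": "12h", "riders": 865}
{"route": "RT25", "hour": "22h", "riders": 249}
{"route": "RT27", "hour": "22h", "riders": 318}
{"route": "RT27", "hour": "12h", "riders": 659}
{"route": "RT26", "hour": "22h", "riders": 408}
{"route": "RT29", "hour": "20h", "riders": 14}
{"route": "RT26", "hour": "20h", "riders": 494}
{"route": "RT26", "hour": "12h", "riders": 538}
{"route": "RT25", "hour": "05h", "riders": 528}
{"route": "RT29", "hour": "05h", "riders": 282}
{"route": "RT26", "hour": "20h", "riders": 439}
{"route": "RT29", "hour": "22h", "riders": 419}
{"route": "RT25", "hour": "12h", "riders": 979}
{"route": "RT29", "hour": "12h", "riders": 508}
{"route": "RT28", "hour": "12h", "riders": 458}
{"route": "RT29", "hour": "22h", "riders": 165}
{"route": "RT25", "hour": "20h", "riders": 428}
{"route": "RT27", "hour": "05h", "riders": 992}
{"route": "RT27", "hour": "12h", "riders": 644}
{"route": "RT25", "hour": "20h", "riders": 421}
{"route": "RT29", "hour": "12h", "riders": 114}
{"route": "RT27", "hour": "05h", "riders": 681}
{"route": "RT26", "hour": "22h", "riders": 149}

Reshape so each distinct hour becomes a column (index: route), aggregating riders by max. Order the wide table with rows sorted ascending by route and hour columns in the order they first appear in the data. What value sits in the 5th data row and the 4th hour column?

With rows sorted ascending by route, row 5 is route=RT29. hour columns in first-appearance order: 20h, 05h, 22h, 12h; column 4 is 12h.
Long rows with route=RT29, hour=12h: max(508, 114) = 508.

508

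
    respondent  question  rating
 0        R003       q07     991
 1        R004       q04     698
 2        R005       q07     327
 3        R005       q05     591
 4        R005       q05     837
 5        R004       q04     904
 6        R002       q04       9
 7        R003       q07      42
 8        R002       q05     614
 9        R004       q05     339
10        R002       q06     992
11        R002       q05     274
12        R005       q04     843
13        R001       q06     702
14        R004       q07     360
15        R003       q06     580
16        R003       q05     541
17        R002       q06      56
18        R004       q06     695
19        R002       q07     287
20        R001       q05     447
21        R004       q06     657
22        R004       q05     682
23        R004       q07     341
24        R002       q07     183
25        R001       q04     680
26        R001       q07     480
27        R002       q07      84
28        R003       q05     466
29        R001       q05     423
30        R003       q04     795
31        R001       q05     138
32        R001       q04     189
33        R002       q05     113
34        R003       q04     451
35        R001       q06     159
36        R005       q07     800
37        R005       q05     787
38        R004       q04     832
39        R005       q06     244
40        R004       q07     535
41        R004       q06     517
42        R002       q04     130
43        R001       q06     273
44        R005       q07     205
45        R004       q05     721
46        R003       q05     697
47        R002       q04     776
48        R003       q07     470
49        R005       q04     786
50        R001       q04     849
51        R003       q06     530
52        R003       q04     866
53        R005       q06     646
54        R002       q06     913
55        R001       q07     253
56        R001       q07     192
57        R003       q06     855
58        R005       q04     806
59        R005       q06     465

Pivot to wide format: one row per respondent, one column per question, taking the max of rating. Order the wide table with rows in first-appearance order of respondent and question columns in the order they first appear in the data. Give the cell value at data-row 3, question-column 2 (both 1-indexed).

843

With rows in first-appearance order of respondent, row 3 is respondent=R005. question columns in first-appearance order: q07, q04, q05, q06; column 2 is q04.
Long rows with respondent=R005, question=q04: max(843, 786, 806) = 843.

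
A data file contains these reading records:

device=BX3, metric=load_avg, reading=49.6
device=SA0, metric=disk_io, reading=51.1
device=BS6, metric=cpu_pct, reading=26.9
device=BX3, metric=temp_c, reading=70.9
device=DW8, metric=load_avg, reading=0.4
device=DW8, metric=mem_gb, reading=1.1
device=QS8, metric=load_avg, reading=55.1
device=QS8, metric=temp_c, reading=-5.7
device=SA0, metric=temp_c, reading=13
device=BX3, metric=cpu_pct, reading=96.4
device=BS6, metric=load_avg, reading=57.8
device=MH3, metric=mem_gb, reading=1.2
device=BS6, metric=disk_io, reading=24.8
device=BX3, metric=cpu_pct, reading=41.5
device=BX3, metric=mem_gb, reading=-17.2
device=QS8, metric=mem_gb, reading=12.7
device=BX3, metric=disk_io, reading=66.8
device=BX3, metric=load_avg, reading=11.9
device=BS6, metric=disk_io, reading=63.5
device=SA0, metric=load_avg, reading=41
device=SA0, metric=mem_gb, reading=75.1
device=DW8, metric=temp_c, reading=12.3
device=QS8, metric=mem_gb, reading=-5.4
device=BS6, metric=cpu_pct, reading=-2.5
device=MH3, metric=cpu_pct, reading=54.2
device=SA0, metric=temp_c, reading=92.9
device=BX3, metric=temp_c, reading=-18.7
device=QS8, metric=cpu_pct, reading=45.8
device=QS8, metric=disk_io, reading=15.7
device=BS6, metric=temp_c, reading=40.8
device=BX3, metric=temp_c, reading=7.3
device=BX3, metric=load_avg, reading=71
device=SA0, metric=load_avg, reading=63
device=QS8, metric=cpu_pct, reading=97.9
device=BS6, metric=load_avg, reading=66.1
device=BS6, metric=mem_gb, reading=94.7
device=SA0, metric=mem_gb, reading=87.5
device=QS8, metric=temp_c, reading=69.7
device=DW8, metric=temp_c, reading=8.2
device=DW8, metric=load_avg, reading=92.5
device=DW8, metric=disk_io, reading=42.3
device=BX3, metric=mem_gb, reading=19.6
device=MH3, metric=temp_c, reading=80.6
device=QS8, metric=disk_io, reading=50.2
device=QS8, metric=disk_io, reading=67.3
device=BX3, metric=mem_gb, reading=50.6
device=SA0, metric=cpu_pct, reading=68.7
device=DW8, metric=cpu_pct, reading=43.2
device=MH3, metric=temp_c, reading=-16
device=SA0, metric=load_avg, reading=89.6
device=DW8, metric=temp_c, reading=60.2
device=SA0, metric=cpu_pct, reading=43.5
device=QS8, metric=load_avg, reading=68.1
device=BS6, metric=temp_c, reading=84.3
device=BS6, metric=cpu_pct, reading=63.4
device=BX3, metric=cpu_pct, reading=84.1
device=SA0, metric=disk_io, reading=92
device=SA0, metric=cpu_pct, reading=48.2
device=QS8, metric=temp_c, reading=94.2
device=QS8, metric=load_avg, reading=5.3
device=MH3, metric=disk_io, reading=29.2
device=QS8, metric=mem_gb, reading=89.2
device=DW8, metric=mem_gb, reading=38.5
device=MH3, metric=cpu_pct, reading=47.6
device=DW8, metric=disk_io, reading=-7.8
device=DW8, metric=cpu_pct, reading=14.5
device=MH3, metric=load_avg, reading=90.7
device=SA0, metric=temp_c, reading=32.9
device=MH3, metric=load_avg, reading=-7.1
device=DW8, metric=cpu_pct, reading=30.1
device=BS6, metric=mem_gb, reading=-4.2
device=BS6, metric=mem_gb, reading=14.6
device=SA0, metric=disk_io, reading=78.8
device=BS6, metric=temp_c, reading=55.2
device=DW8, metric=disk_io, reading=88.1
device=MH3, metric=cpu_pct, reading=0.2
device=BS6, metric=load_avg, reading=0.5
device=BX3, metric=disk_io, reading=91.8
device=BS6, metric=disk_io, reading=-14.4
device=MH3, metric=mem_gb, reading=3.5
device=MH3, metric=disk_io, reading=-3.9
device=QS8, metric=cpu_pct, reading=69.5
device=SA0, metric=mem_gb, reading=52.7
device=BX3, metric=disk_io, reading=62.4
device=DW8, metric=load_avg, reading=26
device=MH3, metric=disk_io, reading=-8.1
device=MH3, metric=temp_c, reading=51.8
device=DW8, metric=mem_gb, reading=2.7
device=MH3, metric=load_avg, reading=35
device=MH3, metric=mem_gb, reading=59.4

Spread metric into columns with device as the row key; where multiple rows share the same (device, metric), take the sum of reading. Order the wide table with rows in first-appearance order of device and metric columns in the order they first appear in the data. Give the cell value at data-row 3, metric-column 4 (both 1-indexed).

With rows in first-appearance order of device, row 3 is device=BS6. metric columns in first-appearance order: load_avg, disk_io, cpu_pct, temp_c, mem_gb; column 4 is temp_c.
Long rows with device=BS6, metric=temp_c: 40.8 + 84.3 + 55.2 = 180.3.

180.3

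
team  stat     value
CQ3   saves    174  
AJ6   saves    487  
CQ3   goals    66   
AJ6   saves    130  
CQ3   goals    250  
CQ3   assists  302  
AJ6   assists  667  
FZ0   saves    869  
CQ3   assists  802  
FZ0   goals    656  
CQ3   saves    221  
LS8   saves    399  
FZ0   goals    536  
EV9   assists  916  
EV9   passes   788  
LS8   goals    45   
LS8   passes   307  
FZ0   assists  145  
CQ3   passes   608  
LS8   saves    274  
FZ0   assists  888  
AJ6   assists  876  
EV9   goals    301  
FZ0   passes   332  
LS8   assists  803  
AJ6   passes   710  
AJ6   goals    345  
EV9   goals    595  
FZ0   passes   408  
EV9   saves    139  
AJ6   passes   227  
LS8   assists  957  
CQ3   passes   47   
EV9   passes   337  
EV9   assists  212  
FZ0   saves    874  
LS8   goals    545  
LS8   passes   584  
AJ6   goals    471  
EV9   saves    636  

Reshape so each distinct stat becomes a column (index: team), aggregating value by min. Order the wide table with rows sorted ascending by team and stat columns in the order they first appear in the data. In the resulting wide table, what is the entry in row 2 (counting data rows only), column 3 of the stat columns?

With rows sorted ascending by team, row 2 is team=CQ3. stat columns in first-appearance order: saves, goals, assists, passes; column 3 is assists.
Long rows with team=CQ3, stat=assists: min(302, 802) = 302.

302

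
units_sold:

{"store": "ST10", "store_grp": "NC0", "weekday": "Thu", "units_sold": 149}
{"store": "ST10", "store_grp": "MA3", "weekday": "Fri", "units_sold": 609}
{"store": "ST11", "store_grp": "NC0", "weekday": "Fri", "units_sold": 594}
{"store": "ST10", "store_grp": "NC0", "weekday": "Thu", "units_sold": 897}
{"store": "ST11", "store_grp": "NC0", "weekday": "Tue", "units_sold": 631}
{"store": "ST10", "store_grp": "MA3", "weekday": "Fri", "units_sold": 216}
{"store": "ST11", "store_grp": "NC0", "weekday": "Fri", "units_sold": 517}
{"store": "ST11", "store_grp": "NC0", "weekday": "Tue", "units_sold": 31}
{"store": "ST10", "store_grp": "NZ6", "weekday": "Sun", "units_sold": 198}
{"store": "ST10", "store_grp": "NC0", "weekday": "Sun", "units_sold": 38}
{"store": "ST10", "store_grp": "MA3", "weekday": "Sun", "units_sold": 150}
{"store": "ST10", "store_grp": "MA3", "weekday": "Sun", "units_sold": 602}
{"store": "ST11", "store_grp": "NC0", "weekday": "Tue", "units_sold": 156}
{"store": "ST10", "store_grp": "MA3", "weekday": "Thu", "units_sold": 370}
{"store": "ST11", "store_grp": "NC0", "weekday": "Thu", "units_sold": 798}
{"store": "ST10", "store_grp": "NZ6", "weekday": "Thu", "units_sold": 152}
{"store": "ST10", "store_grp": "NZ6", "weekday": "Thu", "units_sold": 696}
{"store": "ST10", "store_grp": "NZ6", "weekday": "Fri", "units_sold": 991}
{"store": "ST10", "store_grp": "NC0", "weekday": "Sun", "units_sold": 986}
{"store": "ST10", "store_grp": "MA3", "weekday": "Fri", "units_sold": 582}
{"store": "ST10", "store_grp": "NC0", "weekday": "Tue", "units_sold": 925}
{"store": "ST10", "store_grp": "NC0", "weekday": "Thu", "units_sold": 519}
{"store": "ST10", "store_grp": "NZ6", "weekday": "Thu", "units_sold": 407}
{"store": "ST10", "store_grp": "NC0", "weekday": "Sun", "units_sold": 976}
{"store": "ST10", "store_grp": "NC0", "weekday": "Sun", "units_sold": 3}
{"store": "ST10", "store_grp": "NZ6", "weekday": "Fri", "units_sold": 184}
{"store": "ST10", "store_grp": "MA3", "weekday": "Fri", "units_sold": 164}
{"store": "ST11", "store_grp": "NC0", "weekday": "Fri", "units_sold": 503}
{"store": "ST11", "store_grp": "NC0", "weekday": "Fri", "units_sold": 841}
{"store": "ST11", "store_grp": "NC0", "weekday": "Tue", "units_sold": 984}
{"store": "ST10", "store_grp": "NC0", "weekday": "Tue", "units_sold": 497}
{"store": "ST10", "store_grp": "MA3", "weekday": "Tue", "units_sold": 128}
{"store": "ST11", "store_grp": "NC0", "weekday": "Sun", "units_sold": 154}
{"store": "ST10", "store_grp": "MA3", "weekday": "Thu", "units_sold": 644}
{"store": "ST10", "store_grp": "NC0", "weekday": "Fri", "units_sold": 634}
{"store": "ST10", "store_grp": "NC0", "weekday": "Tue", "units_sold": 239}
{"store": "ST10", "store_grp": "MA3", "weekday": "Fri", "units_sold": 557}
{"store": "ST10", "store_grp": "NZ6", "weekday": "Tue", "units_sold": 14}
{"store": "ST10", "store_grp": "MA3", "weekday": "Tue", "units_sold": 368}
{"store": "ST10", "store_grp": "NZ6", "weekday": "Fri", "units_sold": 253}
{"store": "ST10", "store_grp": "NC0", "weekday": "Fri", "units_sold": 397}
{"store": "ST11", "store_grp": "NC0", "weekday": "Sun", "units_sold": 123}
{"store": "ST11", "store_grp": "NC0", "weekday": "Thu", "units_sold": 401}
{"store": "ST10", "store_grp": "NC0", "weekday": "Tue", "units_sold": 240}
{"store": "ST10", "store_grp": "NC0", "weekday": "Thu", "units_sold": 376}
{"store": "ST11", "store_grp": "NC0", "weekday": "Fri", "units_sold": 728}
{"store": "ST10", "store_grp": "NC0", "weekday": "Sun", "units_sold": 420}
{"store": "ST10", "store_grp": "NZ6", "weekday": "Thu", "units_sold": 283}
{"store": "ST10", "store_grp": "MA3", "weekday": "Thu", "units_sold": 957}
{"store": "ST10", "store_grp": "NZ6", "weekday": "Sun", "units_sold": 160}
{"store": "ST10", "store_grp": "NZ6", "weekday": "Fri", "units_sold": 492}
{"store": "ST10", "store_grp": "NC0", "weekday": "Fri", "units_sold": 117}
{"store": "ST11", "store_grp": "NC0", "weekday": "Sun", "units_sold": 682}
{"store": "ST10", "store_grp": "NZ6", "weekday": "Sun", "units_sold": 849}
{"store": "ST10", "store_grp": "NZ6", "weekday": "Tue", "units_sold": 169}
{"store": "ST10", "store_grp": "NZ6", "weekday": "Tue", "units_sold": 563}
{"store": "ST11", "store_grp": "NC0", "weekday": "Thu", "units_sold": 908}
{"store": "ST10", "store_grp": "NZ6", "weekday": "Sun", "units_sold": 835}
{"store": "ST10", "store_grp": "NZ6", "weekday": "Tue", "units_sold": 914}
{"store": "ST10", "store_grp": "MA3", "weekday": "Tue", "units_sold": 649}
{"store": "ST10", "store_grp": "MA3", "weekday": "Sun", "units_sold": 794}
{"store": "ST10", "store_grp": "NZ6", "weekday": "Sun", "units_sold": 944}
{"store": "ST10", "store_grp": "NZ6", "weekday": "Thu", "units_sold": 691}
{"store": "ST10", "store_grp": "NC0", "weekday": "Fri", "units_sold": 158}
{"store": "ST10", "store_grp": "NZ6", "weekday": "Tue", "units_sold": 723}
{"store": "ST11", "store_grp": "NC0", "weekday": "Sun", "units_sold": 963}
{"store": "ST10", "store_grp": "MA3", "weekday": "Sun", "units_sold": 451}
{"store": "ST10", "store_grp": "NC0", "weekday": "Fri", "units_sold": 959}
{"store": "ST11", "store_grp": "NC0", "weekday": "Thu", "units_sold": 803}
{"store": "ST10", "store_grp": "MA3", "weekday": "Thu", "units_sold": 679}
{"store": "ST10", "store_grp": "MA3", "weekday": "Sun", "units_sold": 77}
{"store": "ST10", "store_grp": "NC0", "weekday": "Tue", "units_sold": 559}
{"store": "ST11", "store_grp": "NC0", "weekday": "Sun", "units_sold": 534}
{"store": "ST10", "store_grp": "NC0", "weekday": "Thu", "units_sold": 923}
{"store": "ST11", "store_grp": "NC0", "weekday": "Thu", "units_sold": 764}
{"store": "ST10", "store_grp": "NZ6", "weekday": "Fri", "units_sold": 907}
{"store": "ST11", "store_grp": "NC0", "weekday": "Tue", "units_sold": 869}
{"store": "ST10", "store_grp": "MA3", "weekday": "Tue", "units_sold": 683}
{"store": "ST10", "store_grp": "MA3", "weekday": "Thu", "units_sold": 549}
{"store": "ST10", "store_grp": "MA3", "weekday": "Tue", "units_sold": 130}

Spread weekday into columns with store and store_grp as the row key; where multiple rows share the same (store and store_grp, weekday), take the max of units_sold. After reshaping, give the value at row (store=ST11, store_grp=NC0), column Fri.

841

Rows with store=ST11, store_grp=NC0 and weekday=Fri: units_sold values are 594, 517, 503, 841, 728.
max(594, 517, 503, 841, 728) = 841.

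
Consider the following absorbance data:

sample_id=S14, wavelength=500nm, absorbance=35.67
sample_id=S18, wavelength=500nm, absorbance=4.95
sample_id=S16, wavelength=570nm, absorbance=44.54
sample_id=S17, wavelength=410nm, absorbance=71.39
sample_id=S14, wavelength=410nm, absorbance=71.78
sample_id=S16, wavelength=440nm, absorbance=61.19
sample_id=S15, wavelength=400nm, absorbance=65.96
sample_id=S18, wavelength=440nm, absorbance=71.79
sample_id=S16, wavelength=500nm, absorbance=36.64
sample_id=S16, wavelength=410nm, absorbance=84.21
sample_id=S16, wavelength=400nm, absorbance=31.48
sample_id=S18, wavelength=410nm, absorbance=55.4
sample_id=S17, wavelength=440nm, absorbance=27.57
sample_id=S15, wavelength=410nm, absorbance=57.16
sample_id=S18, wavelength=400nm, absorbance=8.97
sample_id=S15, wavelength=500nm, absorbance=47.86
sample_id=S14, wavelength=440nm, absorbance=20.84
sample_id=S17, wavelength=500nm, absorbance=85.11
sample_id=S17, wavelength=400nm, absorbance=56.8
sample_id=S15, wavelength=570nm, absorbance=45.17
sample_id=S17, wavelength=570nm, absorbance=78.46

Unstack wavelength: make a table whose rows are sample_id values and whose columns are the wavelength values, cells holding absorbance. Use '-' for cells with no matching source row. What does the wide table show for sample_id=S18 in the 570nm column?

-

No long-format row has sample_id=S18 and wavelength=570nm, so the cell is -.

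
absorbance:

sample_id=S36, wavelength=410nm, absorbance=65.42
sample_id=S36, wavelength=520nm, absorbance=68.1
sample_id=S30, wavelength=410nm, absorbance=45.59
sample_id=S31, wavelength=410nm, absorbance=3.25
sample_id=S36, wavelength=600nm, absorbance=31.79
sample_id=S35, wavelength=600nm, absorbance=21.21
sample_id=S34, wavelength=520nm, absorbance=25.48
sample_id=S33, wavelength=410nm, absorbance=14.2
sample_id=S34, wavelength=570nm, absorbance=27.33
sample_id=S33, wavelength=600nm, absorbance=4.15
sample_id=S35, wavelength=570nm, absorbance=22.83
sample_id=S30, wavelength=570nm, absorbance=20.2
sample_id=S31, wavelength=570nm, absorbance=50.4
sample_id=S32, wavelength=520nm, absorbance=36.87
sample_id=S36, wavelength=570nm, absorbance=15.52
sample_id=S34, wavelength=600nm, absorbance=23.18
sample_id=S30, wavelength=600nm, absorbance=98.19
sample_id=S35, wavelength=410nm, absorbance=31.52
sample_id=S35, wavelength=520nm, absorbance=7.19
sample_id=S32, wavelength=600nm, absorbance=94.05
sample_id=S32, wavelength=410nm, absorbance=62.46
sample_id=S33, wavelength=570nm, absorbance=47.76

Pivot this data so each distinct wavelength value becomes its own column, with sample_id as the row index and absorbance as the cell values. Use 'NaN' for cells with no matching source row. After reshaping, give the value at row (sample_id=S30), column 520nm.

NaN

No long-format row has sample_id=S30 and wavelength=520nm, so the cell is NaN.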